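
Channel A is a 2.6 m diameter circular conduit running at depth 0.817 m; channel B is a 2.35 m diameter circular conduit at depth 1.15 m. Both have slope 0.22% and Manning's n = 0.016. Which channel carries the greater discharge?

Channel A: For a circular section of diameter D = 2.6 m at depth y = 0.817 m, the central angle is θ = 2 arccos(1 − 2y/D) = 2.38 rad. Then A = (D²/8)(θ − sin θ) = 1.428 m² and P = Dθ/2 = 3.094 m. Hydraulic radius R = A/P = 1.428/3.094 = 0.4616 m. Q_A = (1/0.016)·1.428·0.4616^(2/3)·√0.0022 = 2.501 m³/s.
Channel B: For a circular section of diameter D = 2.35 m at depth y = 1.15 m, the central angle is θ = 2 arccos(1 − 2y/D) = 3.099 rad. Then A = (D²/8)(θ − sin θ) = 2.11 m² and P = Dθ/2 = 3.641 m. Hydraulic radius R = A/P = 2.11/3.641 = 0.5794 m. Q_B = (1/0.016)·2.11·0.5794^(2/3)·√0.0022 = 4.299 m³/s.
Q_A = 2.501 m³/s vs Q_B = 4.299 m³/s, so channel B carries more.

channel B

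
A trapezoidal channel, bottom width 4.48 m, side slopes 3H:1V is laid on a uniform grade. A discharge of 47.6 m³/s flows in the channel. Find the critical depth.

At critical depth, Q² T / (g A³) = 1, i.e. A³/T = Q²/g = 47.6²/9.81 = 231.
Trying y = 1.95 m: A³/T = 505.2 — high.
Trying y = 1.3 m: A³/T = 105.3 — low.
Trying y = 1.6 m: A³/T = 232.5 — close enough.

y_c = 1.6 m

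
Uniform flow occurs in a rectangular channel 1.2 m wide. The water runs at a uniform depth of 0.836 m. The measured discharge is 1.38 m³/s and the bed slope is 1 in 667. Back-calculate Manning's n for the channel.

n = 0.014

Flow area A = b·y = 1.2 × 0.836 = 1.003 m². Wetted perimeter P = b + 2y = 1.2 + 2×0.836 = 2.872 m.
Hydraulic radius R = A/P = 1.003/2.872 = 0.3493 m.
Rearranging Manning's equation: n = (1/Q) A R^(2/3) S^(1/2) = (1/1.38) × 1.003 × 0.3493^(2/3) × √0.001499 = 0.014.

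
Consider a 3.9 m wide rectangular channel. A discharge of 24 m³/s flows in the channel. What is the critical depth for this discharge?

y_c = 1.57 m

For a rectangular channel, critical depth y_c = (q²/g)^(1/3) where q = Q/b = 24/3.9 = 6.154 m²/s.
So y_c = (6.154²/9.81)^(1/3) = 1.57 m.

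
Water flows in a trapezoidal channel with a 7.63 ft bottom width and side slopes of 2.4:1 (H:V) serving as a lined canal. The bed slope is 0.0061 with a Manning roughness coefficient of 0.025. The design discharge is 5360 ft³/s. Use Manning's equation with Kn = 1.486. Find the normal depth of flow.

Manning's equation rearranged: A R^(2/3) = nQ / (1.486·√S) = 0.025 × 5360 / (1.486 × √0.0061) = 1155.
At y = 9.65 ft: A R^(2/3) = 884.9 — too small.
At y = 12 ft: A R^(2/3) = 1482 — too large.
At y = 10.8 ft: A R^(2/3) = 1154 — close enough.

y_n = 10.8 ft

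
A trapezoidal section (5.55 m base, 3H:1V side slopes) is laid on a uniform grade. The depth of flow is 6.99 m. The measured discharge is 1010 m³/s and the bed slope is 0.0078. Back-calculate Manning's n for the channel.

n = 0.039

With bottom width b = 5.55 m and side slope z = 3: A = (b + zy)y = (5.55 + 3×6.99)×6.99 = 185.4 m²; P = b + 2y√(1+z²) = 5.55 + 2×6.99×3.162 = 49.76 m.
Hydraulic radius R = A/P = 185.4/49.76 = 3.725 m.
Rearranging Manning's equation: n = (1/Q) A R^(2/3) S^(1/2) = (1/1010) × 185.4 × 3.725^(2/3) × √0.0078 = 0.039.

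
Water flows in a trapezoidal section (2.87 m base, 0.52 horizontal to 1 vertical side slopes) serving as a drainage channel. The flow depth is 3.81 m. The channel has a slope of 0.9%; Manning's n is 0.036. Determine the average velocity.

With bottom width b = 2.87 m and side slope z = 0.52: A = (b + zy)y = (2.87 + 0.52×3.81)×3.81 = 18.48 m²; P = b + 2y√(1+z²) = 2.87 + 2×3.81×1.127 = 11.46 m.
Hydraulic radius R = A/P = 18.48/11.46 = 1.613 m.
From Manning's equation, V = (1/n) R^(2/3) S^(1/2) = (1/0.036) × 1.613^(2/3) × 0.009^(1/2) = 3.62 m/s.

V = 3.62 m/s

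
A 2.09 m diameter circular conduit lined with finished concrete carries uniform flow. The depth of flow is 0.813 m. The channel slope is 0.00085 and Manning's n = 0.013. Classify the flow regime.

subcritical

For a circular section of diameter D = 2.09 m at depth y = 0.813 m, the central angle is θ = 2 arccos(1 − 2y/D) = 2.694 rad. Then A = (D²/8)(θ − sin θ) = 1.234 m² and P = Dθ/2 = 2.815 m.
Hydraulic radius R = A/P = 1.234/2.815 = 0.4385 m.
V = (1/n) R^(2/3) √S = (1/0.013) × 0.4385^(2/3) × √0.00085 = 1.294 m/s. Hydraulic depth D_h = A/T = 1.234/2.038 = 0.6058 m.
Froude number Fr = V/√(g·D_h) = 1.294/√(9.81×0.6058) = 0.531, which is less than 1, so the flow is subcritical.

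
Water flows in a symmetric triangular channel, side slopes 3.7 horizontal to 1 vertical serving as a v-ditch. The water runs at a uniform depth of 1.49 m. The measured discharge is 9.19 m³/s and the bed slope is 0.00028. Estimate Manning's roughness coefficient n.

n = 0.012

For a triangular section with side slope z = 3.7: A = zy² = 3.7×1.49² = 8.214 m²; P = 2y√(1+z²) = 2×1.49×3.833 = 11.42 m.
Hydraulic radius R = A/P = 8.214/11.42 = 0.7192 m.
Rearranging Manning's equation: n = (1/Q) A R^(2/3) S^(1/2) = (1/9.19) × 8.214 × 0.7192^(2/3) × √0.00028 = 0.012.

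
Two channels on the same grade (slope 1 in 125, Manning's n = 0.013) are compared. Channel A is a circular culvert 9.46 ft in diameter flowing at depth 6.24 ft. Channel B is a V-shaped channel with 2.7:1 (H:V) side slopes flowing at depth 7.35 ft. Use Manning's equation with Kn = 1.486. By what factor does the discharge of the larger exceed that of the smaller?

Channel A: For a circular section of diameter D = 9.46 ft at depth y = 6.24 ft, the central angle is θ = 2 arccos(1 − 2y/D) = 3.791 rad. Then A = (D²/8)(θ − sin θ) = 49.18 ft² and P = Dθ/2 = 17.93 ft. Hydraulic radius R = A/P = 49.18/17.93 = 2.742 ft. Q_A = (1.486/0.013)·49.18·2.742^(2/3)·√0.008 = 985.2 ft³/s.
Channel B: For a triangular section with side slope z = 2.7: A = zy² = 2.7×7.35² = 145.9 ft²; P = 2y√(1+z²) = 2×7.35×2.879 = 42.32 ft. Hydraulic radius R = A/P = 145.9/42.32 = 3.446 ft. Q_B = (1.486/0.013)·145.9·3.446^(2/3)·√0.008 = 3402 ft³/s.
The larger discharge is 3402 ft³/s and the smaller is 985.2 ft³/s; the ratio is 3.45.

3.45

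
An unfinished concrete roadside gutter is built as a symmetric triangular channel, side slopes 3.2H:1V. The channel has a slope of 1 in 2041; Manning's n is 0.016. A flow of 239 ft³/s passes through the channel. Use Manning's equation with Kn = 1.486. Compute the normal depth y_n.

y_n = 4.63 ft

Manning's equation rearranged: A R^(2/3) = nQ / (1.486·√S) = 0.016 × 239 / (1.486 × √0.00049) = 116.3.
Trying y = 3.75 ft: A R^(2/3) = 66.33 — short.
Trying y = 5.49 ft: A R^(2/3) = 183.3 — over.
Trying y = 4.63 ft: A R^(2/3) = 116.4 — ≈ 116.3.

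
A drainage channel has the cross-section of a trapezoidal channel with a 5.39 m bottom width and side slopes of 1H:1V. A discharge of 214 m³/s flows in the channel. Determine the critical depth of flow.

At critical depth, Q² T / (g A³) = 1, i.e. A³/T = Q²/g = 214²/9.81 = 4668.
At y = 5.09 m: A³/T = 9749 — over.
At y = 3.06 m: A³/T = 1502 — short.
At y = 4.18 m: A³/T = 4655 — ≈ 4668.

y_c = 4.18 m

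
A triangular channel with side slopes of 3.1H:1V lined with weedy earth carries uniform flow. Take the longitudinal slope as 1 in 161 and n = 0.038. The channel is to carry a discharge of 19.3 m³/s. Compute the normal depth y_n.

y_n = 1.82 m

Manning's equation rearranged: A R^(2/3) = nQ / (1·√S) = 0.038 × 19.3 / (√0.006211) = 9.306.
Trying y = 1.6 m: A R^(2/3) = 6.617 — short.
Trying y = 2.12 m: A R^(2/3) = 14.01 — over.
Trying y = 1.82 m: A R^(2/3) = 9.33 — ≈ 9.306.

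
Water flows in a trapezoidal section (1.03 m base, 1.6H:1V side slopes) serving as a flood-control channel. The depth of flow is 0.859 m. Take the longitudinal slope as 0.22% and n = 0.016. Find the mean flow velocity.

With bottom width b = 1.03 m and side slope z = 1.6: A = (b + zy)y = (1.03 + 1.6×0.859)×0.859 = 2.065 m²; P = b + 2y√(1+z²) = 1.03 + 2×0.859×1.887 = 4.272 m.
Hydraulic radius R = A/P = 2.065/4.272 = 0.4835 m.
From Manning's equation, V = (1/n) R^(2/3) S^(1/2) = (1/0.016) × 0.4835^(2/3) × 0.0022^(1/2) = 1.81 m/s.

V = 1.81 m/s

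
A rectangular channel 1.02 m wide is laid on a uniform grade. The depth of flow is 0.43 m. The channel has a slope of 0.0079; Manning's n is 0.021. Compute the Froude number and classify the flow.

Flow area A = b·y = 1.02 × 0.43 = 0.4386 m². Wetted perimeter P = b + 2y = 1.02 + 2×0.43 = 1.88 m.
Hydraulic radius R = A/P = 0.4386/1.88 = 0.2333 m.
V = (1/n) R^(2/3) √S = (1/0.021) × 0.2333^(2/3) × √0.0079 = 1.604 m/s. Hydraulic depth D_h = A/T = 0.4386/1.02 = 0.43 m.
Froude number Fr = V/√(g·D_h) = 1.604/√(9.81×0.43) = 0.781, which is less than 1, so the flow is subcritical.

subcritical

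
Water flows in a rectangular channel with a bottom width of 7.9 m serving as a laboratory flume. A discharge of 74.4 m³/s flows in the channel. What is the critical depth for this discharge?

For a rectangular channel, critical depth y_c = (q²/g)^(1/3) where q = Q/b = 74.4/7.9 = 9.418 m²/s.
So y_c = (9.418²/9.81)^(1/3) = 2.08 m.

y_c = 2.08 m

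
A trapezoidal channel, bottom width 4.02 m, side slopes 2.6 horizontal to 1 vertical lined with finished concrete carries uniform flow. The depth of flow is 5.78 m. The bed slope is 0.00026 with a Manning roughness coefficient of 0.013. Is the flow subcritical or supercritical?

subcritical

With bottom width b = 4.02 m and side slope z = 2.6: A = (b + zy)y = (4.02 + 2.6×5.78)×5.78 = 110.1 m²; P = b + 2y√(1+z²) = 4.02 + 2×5.78×2.786 = 36.22 m.
Hydraulic radius R = A/P = 110.1/36.22 = 3.039 m.
V = (1/n) R^(2/3) √S = (1/0.013) × 3.039^(2/3) × √0.00026 = 2.603 m/s. Hydraulic depth D_h = A/T = 110.1/34.08 = 3.231 m.
Froude number Fr = V/√(g·D_h) = 2.603/√(9.81×3.231) = 0.462, which is less than 1, so the flow is subcritical.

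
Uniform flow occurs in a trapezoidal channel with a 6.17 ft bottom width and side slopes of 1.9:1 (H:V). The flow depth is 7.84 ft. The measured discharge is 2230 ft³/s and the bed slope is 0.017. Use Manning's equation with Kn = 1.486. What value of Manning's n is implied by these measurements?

With bottom width b = 6.17 ft and side slope z = 1.9: A = (b + zy)y = (6.17 + 1.9×7.84)×7.84 = 165.2 ft²; P = b + 2y√(1+z²) = 6.17 + 2×7.84×2.147 = 39.84 ft.
Hydraulic radius R = A/P = 165.2/39.84 = 4.146 ft.
Rearranging Manning's equation: n = (1.486/Q) A R^(2/3) S^(1/2) = (1.486/2230) × 165.2 × 4.146^(2/3) × √0.017 = 0.037.

n = 0.037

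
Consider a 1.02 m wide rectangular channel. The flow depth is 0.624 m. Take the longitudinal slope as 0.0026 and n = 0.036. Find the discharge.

Flow area A = b·y = 1.02 × 0.624 = 0.6365 m². Wetted perimeter P = b + 2y = 1.02 + 2×0.624 = 2.268 m.
Hydraulic radius R = A/P = 0.6365/2.268 = 0.2806 m.
Manning's equation: Q = (1/n) A R^(2/3) S^(1/2) = (1/0.036) × 0.6365 × 0.2806^(2/3) × 0.0026^(1/2) = 0.386 m³/s.

Q = 0.386 m³/s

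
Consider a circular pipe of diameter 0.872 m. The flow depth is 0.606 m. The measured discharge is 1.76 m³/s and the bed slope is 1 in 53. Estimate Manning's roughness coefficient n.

n = 0.014

For a circular section of diameter D = 0.872 m at depth y = 0.606 m, the central angle is θ = 2 arccos(1 − 2y/D) = 3.943 rad. Then A = (D²/8)(θ − sin θ) = 0.443 m² and P = Dθ/2 = 1.719 m.
Hydraulic radius R = A/P = 0.443/1.719 = 0.2577 m.
Rearranging Manning's equation: n = (1/Q) A R^(2/3) S^(1/2) = (1/1.76) × 0.443 × 0.2577^(2/3) × √0.01887 = 0.014.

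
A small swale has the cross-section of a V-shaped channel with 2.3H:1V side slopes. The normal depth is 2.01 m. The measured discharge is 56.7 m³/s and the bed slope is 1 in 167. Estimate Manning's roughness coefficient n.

n = 0.012

For a triangular section with side slope z = 2.3: A = zy² = 2.3×2.01² = 9.292 m²; P = 2y√(1+z²) = 2×2.01×2.508 = 10.08 m.
Hydraulic radius R = A/P = 9.292/10.08 = 0.9217 m.
Rearranging Manning's equation: n = (1/Q) A R^(2/3) S^(1/2) = (1/56.7) × 9.292 × 0.9217^(2/3) × √0.005988 = 0.012.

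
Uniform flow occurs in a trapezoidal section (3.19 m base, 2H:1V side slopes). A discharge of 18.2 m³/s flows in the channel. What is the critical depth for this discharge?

y_c = 1.16 m

At critical depth, Q² T / (g A³) = 1, i.e. A³/T = Q²/g = 18.2²/9.81 = 33.77.
Trying y = 0.87 m: A³/T = 11.83 — low.
Trying y = 1.16 m: A³/T = 33.35 — ≈ 33.77.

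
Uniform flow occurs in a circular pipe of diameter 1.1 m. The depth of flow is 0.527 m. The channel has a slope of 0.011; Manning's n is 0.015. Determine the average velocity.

For a circular section of diameter D = 1.1 m at depth y = 0.527 m, the central angle is θ = 2 arccos(1 − 2y/D) = 3.058 rad. Then A = (D²/8)(θ − sin θ) = 0.4499 m² and P = Dθ/2 = 1.682 m.
Hydraulic radius R = A/P = 0.4499/1.682 = 0.2675 m.
From Manning's equation, V = (1/n) R^(2/3) S^(1/2) = (1/0.015) × 0.2675^(2/3) × 0.011^(1/2) = 2.9 m/s.

V = 2.9 m/s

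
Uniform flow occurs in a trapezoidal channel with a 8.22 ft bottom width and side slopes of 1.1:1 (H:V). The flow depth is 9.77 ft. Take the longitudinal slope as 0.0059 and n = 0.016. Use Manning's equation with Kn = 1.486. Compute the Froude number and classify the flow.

With bottom width b = 8.22 ft and side slope z = 1.1: A = (b + zy)y = (8.22 + 1.1×9.77)×9.77 = 185.3 ft²; P = b + 2y√(1+z²) = 8.22 + 2×9.77×1.487 = 37.27 ft.
Hydraulic radius R = A/P = 185.3/37.27 = 4.972 ft.
V = (1.486/n) R^(2/3) √S = (1.486/0.016) × 4.972^(2/3) × √0.0059 = 20.78 ft/s. Hydraulic depth D_h = A/T = 185.3/29.71 = 6.236 ft.
Froude number Fr = V/√(g·D_h) = 20.78/√(32.2×6.236) = 1.47, which is greater than 1, so the flow is supercritical.

supercritical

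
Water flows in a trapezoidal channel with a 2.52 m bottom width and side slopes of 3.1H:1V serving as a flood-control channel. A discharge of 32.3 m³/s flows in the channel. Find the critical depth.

At critical depth, Q² T / (g A³) = 1, i.e. A³/T = Q²/g = 32.3²/9.81 = 106.3.
Trying y = 1.17 m: A³/T = 38.06 — too small.
Trying y = 1.5 m: A³/T = 105.2 — matches.

y_c = 1.5 m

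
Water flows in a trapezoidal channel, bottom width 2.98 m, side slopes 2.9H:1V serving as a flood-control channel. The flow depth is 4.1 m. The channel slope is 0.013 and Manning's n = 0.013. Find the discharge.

With bottom width b = 2.98 m and side slope z = 2.9: A = (b + zy)y = (2.98 + 2.9×4.1)×4.1 = 60.97 m²; P = b + 2y√(1+z²) = 2.98 + 2×4.1×3.068 = 28.13 m.
Hydraulic radius R = A/P = 60.97/28.13 = 2.167 m.
Manning's equation: Q = (1/n) A R^(2/3) S^(1/2) = (1/0.013) × 60.97 × 2.167^(2/3) × 0.013^(1/2) = 895 m³/s.

Q = 895 m³/s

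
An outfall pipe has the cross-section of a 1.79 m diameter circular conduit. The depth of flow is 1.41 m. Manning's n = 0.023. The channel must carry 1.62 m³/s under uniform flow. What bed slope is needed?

S = 0.000692

For a circular section of diameter D = 1.79 m at depth y = 1.41 m, the central angle is θ = 2 arccos(1 − 2y/D) = 4.368 rad. Then A = (D²/8)(θ − sin θ) = 2.126 m² and P = Dθ/2 = 3.909 m.
Hydraulic radius R = A/P = 2.126/3.909 = 0.5439 m.
From Manning's equation, S = [nQ / (1 A R^(2/3))]² = [0.023 × 1.62 / (1 × 2.126 × 0.5439^(2/3))]² = 0.000692.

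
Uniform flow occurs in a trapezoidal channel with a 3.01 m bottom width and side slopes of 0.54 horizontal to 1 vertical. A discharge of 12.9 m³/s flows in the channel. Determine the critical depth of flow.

y_c = 1.15 m

At critical depth, Q² T / (g A³) = 1, i.e. A³/T = Q²/g = 12.9²/9.81 = 16.96.
At y = 1.4 m: A³/T = 32.41 — high.
At y = 0.801 m: A³/T = 5.411 — low.
At y = 1.15 m: A³/T = 17.12 — matches.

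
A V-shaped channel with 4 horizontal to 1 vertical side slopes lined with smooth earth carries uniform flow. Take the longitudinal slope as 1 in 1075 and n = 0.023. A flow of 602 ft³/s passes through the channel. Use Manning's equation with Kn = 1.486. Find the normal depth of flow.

Manning's equation rearranged: A R^(2/3) = nQ / (1.486·√S) = 0.023 × 602 / (1.486 × √0.0009302) = 305.5.
Trying y = 5 ft: A R^(2/3) = 180.5 — too small.
Trying y = 7.73 ft: A R^(2/3) = 576.9 — too large.
Trying y = 6.09 ft: A R^(2/3) = 305.4 — matches.

y_n = 6.09 ft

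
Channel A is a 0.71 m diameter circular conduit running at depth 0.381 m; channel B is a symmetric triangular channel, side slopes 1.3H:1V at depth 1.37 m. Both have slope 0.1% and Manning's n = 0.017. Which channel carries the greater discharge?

Channel A: For a circular section of diameter D = 0.71 m at depth y = 0.381 m, the central angle is θ = 2 arccos(1 − 2y/D) = 3.288 rad. Then A = (D²/8)(θ − sin θ) = 0.2164 m² and P = Dθ/2 = 1.167 m. Hydraulic radius R = A/P = 0.2164/1.167 = 0.1854 m. Q_A = (1/0.017)·0.2164·0.1854^(2/3)·√0.001 = 0.1309 m³/s.
Channel B: For a triangular section with side slope z = 1.3: A = zy² = 1.3×1.37² = 2.44 m²; P = 2y√(1+z²) = 2×1.37×1.64 = 4.494 m. Hydraulic radius R = A/P = 2.44/4.494 = 0.5429 m. Q_B = (1/0.017)·2.44·0.5429^(2/3)·√0.001 = 3.021 m³/s.
Q_A = 0.1309 m³/s vs Q_B = 3.021 m³/s, so channel B carries more.

channel B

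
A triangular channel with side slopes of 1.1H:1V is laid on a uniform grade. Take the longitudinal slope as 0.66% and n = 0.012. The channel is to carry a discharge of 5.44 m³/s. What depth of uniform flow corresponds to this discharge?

Manning's equation rearranged: A R^(2/3) = nQ / (1·√S) = 0.012 × 5.44 / (√0.0066) = 0.8035.
At y = 0.957 m: A R^(2/3) = 0.5042 — too small.
At y = 1.31 m: A R^(2/3) = 1.165 — too large.
At y = 1.14 m: A R^(2/3) = 0.804 — close enough.

y_n = 1.14 m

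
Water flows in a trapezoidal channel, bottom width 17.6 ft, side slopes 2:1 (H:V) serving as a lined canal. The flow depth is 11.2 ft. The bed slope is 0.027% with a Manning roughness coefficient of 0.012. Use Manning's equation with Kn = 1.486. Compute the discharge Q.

With bottom width b = 17.6 ft and side slope z = 2: A = (b + zy)y = (17.6 + 2×11.2)×11.2 = 448 ft²; P = b + 2y√(1+z²) = 17.6 + 2×11.2×2.236 = 67.69 ft.
Hydraulic radius R = A/P = 448/67.69 = 6.619 ft.
Manning's equation: Q = (1.486/n) A R^(2/3) S^(1/2) = (1.486/0.012) × 448 × 6.619^(2/3) × 0.00027^(1/2) = 3210 ft³/s.

Q = 3210 ft³/s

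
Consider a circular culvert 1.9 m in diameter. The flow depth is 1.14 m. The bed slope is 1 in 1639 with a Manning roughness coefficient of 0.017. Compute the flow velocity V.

For a circular section of diameter D = 1.9 m at depth y = 1.14 m, the central angle is θ = 2 arccos(1 − 2y/D) = 3.544 rad. Then A = (D²/8)(θ − sin θ) = 1.776 m² and P = Dθ/2 = 3.367 m.
Hydraulic radius R = A/P = 1.776/3.367 = 0.5275 m.
From Manning's equation, V = (1/n) R^(2/3) S^(1/2) = (1/0.017) × 0.5275^(2/3) × 0.0006101^(1/2) = 0.949 m/s.

V = 0.949 m/s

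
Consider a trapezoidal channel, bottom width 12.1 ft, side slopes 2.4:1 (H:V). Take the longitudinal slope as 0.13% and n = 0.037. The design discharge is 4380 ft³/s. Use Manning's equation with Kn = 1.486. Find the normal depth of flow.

Manning's equation rearranged: A R^(2/3) = nQ / (1.486·√S) = 0.037 × 4380 / (1.486 × √0.0013) = 3025.
Trying y = 18.6 ft: A R^(2/3) = 4800 — high.
Trying y = 11.1 ft: A R^(2/3) = 1445 — low.
Trying y = 15.3 ft: A R^(2/3) = 3025 — close enough.

y_n = 15.3 ft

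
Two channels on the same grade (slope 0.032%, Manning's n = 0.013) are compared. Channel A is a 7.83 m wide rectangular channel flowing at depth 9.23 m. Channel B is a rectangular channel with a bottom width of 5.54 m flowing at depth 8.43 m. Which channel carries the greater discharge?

Channel A: Flow area A = b·y = 7.83 × 9.23 = 72.27 m². Wetted perimeter P = b + 2y = 7.83 + 2×9.23 = 26.29 m. Hydraulic radius R = A/P = 72.27/26.29 = 2.749 m. Q_A = (1/0.013)·72.27·2.749^(2/3)·√0.00032 = 195.2 m³/s.
Channel B: Flow area A = b·y = 5.54 × 8.43 = 46.7 m². Wetted perimeter P = b + 2y = 5.54 + 2×8.43 = 22.4 m. Hydraulic radius R = A/P = 46.7/22.4 = 2.085 m. Q_B = (1/0.013)·46.7·2.085^(2/3)·√0.00032 = 104.9 m³/s.
Q_A = 195.2 m³/s vs Q_B = 104.9 m³/s, so channel A carries more.

channel A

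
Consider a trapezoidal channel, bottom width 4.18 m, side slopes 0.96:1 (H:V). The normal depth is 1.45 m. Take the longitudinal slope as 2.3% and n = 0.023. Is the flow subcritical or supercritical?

supercritical

With bottom width b = 4.18 m and side slope z = 0.96: A = (b + zy)y = (4.18 + 0.96×1.45)×1.45 = 8.079 m²; P = b + 2y√(1+z²) = 4.18 + 2×1.45×1.386 = 8.2 m.
Hydraulic radius R = A/P = 8.079/8.2 = 0.9853 m.
V = (1/n) R^(2/3) √S = (1/0.023) × 0.9853^(2/3) × √0.023 = 6.529 m/s. Hydraulic depth D_h = A/T = 8.079/6.964 = 1.16 m.
Froude number Fr = V/√(g·D_h) = 6.529/√(9.81×1.16) = 1.94, which is greater than 1, so the flow is supercritical.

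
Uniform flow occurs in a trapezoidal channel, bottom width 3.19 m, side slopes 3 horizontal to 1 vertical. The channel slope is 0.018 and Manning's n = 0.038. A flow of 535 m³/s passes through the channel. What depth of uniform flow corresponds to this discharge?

Manning's equation rearranged: A R^(2/3) = nQ / (1·√S) = 0.038 × 535 / (√0.018) = 151.5.
Try y = 5.72 m: A R^(2/3) = 239.8 — over.
Try y = 4.14 m: A R^(2/3) = 109.3 — short.
Try y = 4.74 m: A R^(2/3) = 151.5 — close enough.

y_n = 4.74 m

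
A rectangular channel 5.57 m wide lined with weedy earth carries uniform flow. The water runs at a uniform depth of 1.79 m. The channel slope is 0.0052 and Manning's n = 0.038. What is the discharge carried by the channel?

Flow area A = b·y = 5.57 × 1.79 = 9.97 m². Wetted perimeter P = b + 2y = 5.57 + 2×1.79 = 9.15 m.
Hydraulic radius R = A/P = 9.97/9.15 = 1.09 m.
Manning's equation: Q = (1/n) A R^(2/3) S^(1/2) = (1/0.038) × 9.97 × 1.09^(2/3) × 0.0052^(1/2) = 20 m³/s.

Q = 20 m³/s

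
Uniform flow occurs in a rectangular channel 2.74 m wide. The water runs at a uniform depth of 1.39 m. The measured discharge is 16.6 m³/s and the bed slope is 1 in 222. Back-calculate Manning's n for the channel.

n = 0.012

Flow area A = b·y = 2.74 × 1.39 = 3.809 m². Wetted perimeter P = b + 2y = 2.74 + 2×1.39 = 5.52 m.
Hydraulic radius R = A/P = 3.809/5.52 = 0.69 m.
Rearranging Manning's equation: n = (1/Q) A R^(2/3) S^(1/2) = (1/16.6) × 3.809 × 0.69^(2/3) × √0.004505 = 0.012.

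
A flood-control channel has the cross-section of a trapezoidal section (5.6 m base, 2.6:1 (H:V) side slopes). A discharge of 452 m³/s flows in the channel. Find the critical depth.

y_c = 4.77 m

At critical depth, Q² T / (g A³) = 1, i.e. A³/T = Q²/g = 452²/9.81 = 20830.
Try y = 5.41 m: A³/T = 35700 — too large.
Try y = 4.77 m: A³/T = 20830 — ≈ 20830.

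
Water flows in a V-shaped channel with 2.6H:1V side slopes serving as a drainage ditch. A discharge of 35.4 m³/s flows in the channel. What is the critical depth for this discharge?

At critical depth, Q² T / (g A³) = 1, i.e. A³/T = Q²/g = 35.4²/9.81 = 127.7.
At y = 1.69 m: A³/T = 46.6 — short.
At y = 2.56 m: A³/T = 371.6 — over.
At y = 2.07 m: A³/T = 128.5 — ≈ 127.7.

y_c = 2.07 m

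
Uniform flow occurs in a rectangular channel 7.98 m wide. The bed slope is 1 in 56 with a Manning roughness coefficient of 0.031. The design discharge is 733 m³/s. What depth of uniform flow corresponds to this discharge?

Manning's equation rearranged: A R^(2/3) = nQ / (1·√S) = 0.031 × 733 / (√0.01786) = 170.
At y = 11.5 m: A R^(2/3) = 189.3 — over.
At y = 8.79 m: A R^(2/3) = 137.5 — short.
At y = 10.5 m: A R^(2/3) = 170.1 — close enough.

y_n = 10.5 m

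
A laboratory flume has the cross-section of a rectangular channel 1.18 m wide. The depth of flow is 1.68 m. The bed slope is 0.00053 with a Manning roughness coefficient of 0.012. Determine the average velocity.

V = 1.1 m/s

Flow area A = b·y = 1.18 × 1.68 = 1.982 m². Wetted perimeter P = b + 2y = 1.18 + 2×1.68 = 4.54 m.
Hydraulic radius R = A/P = 1.982/4.54 = 0.4367 m.
From Manning's equation, V = (1/n) R^(2/3) S^(1/2) = (1/0.012) × 0.4367^(2/3) × 0.00053^(1/2) = 1.1 m/s.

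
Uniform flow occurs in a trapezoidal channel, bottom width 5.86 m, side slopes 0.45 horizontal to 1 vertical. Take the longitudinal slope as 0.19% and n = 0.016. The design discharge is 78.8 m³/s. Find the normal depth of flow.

Manning's equation rearranged: A R^(2/3) = nQ / (1·√S) = 0.016 × 78.8 / (√0.0019) = 28.92.
Try y = 2.22 m: A R^(2/3) = 19.23 — low.
Try y = 3.57 m: A R^(2/3) = 41.56 — high.
Try y = 2.86 m: A R^(2/3) = 28.94 — ≈ 28.92.

y_n = 2.86 m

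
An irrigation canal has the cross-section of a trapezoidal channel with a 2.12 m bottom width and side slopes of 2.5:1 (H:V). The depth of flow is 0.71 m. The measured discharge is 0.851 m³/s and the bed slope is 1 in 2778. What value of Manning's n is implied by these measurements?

n = 0.037

With bottom width b = 2.12 m and side slope z = 2.5: A = (b + zy)y = (2.12 + 2.5×0.71)×0.71 = 2.765 m²; P = b + 2y√(1+z²) = 2.12 + 2×0.71×2.693 = 5.943 m.
Hydraulic radius R = A/P = 2.765/5.943 = 0.4653 m.
Rearranging Manning's equation: n = (1/Q) A R^(2/3) S^(1/2) = (1/0.851) × 2.765 × 0.4653^(2/3) × √0.00036 = 0.037.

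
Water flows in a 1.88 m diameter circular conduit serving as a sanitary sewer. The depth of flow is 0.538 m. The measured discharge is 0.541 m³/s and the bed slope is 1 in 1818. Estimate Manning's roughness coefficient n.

For a circular section of diameter D = 1.88 m at depth y = 0.538 m, the central angle is θ = 2 arccos(1 − 2y/D) = 2.258 rad. Then A = (D²/8)(θ − sin θ) = 0.6559 m² and P = Dθ/2 = 2.122 m.
Hydraulic radius R = A/P = 0.6559/2.122 = 0.3091 m.
Rearranging Manning's equation: n = (1/Q) A R^(2/3) S^(1/2) = (1/0.541) × 0.6559 × 0.3091^(2/3) × √0.0005501 = 0.013.

n = 0.013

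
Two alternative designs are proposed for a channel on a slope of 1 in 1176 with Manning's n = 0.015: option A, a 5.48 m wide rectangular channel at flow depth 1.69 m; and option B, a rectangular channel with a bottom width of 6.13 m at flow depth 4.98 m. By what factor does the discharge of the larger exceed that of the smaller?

4.9

Channel A: Flow area A = b·y = 5.48 × 1.69 = 9.261 m². Wetted perimeter P = b + 2y = 5.48 + 2×1.69 = 8.86 m. Hydraulic radius R = A/P = 9.261/8.86 = 1.045 m. Q_A = (1/0.015)·9.261·1.045^(2/3)·√0.0008503 = 18.54 m³/s.
Channel B: Flow area A = b·y = 6.13 × 4.98 = 30.53 m². Wetted perimeter P = b + 2y = 6.13 + 2×4.98 = 16.09 m. Hydraulic radius R = A/P = 30.53/16.09 = 1.897 m. Q_B = (1/0.015)·30.53·1.897^(2/3)·√0.0008503 = 90.95 m³/s.
The larger discharge is 90.95 m³/s and the smaller is 18.54 m³/s; the ratio is 4.9.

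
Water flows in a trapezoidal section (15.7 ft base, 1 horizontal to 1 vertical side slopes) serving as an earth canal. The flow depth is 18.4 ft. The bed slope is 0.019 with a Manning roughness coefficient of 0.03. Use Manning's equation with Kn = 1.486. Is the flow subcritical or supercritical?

With bottom width b = 15.7 ft and side slope z = 1: A = (b + zy)y = (15.7 + 1×18.4)×18.4 = 627.4 ft²; P = b + 2y√(1+z²) = 15.7 + 2×18.4×1.414 = 67.74 ft.
Hydraulic radius R = A/P = 627.4/67.74 = 9.262 ft.
V = (1.486/n) R^(2/3) √S = (1.486/0.03) × 9.262^(2/3) × √0.019 = 30.11 ft/s. Hydraulic depth D_h = A/T = 627.4/52.5 = 11.95 ft.
Froude number Fr = V/√(g·D_h) = 30.11/√(32.2×11.95) = 1.54, which is greater than 1, so the flow is supercritical.

supercritical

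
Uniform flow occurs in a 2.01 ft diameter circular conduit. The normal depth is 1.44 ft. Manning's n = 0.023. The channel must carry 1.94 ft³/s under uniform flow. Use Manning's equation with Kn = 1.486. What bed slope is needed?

For a circular section of diameter D = 2.01 ft at depth y = 1.44 ft, the central angle is θ = 2 arccos(1 − 2y/D) = 4.037 rad. Then A = (D²/8)(θ − sin θ) = 2.433 ft² and P = Dθ/2 = 4.057 ft.
Hydraulic radius R = A/P = 2.433/4.057 = 0.5996 ft.
From Manning's equation, S = [nQ / (1.486 A R^(2/3))]² = [0.023 × 1.94 / (1.486 × 2.433 × 0.5996^(2/3))]² = 0.000301.

S = 0.000301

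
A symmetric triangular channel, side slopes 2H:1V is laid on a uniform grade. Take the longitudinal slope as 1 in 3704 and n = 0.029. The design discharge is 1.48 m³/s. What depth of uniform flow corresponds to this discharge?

Manning's equation rearranged: A R^(2/3) = nQ / (1·√S) = 0.029 × 1.48 / (√0.00027) = 2.612.
At y = 1.7 m: A R^(2/3) = 4.815 — too large.
At y = 1.35 m: A R^(2/3) = 2.604 — ≈ 2.612.

y_n = 1.35 m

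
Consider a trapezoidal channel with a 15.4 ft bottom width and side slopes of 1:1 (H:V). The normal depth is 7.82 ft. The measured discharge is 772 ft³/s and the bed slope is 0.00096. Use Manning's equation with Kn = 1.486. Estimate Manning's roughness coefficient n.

With bottom width b = 15.4 ft and side slope z = 1: A = (b + zy)y = (15.4 + 1×7.82)×7.82 = 181.6 ft²; P = b + 2y√(1+z²) = 15.4 + 2×7.82×1.414 = 37.52 ft.
Hydraulic radius R = A/P = 181.6/37.52 = 4.84 ft.
Rearranging Manning's equation: n = (1.486/Q) A R^(2/3) S^(1/2) = (1.486/772) × 181.6 × 4.84^(2/3) × √0.00096 = 0.031.

n = 0.031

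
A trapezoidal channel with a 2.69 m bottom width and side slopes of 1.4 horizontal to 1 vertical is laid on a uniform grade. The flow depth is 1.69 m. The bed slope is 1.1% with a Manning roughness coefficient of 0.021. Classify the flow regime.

supercritical

With bottom width b = 2.69 m and side slope z = 1.4: A = (b + zy)y = (2.69 + 1.4×1.69)×1.69 = 8.545 m²; P = b + 2y√(1+z²) = 2.69 + 2×1.69×1.72 = 8.505 m.
Hydraulic radius R = A/P = 8.545/8.505 = 1.005 m.
V = (1/n) R^(2/3) √S = (1/0.021) × 1.005^(2/3) × √0.011 = 5.01 m/s. Hydraulic depth D_h = A/T = 8.545/7.422 = 1.151 m.
Froude number Fr = V/√(g·D_h) = 5.01/√(9.81×1.151) = 1.49, which is greater than 1, so the flow is supercritical.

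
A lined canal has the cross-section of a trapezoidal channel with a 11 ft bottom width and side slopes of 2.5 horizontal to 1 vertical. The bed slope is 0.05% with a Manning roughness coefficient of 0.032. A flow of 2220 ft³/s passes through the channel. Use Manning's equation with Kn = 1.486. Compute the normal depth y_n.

y_n = 13.2 ft

Manning's equation rearranged: A R^(2/3) = nQ / (1.486·√S) = 0.032 × 2220 / (1.486 × √0.0005) = 2138.
Try y = 14.5 ft: A R^(2/3) = 2669 — too large.
Try y = 9.48 ft: A R^(2/3) = 1000 — too small.
Try y = 13.2 ft: A R^(2/3) = 2141 — ≈ 2138.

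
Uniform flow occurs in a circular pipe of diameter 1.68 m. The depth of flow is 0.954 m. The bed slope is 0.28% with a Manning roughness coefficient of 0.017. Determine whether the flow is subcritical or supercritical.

For a circular section of diameter D = 1.68 m at depth y = 0.954 m, the central angle is θ = 2 arccos(1 − 2y/D) = 3.414 rad. Then A = (D²/8)(θ − sin θ) = 1.299 m² and P = Dθ/2 = 2.868 m.
Hydraulic radius R = A/P = 1.299/2.868 = 0.4531 m.
V = (1/n) R^(2/3) √S = (1/0.017) × 0.4531^(2/3) × √0.0028 = 1.836 m/s. Hydraulic depth D_h = A/T = 1.299/1.664 = 0.7806 m.
Froude number Fr = V/√(g·D_h) = 1.836/√(9.81×0.7806) = 0.664, which is less than 1, so the flow is subcritical.

subcritical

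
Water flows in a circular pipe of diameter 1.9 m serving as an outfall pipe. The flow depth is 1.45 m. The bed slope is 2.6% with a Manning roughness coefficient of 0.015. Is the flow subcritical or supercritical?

For a circular section of diameter D = 1.9 m at depth y = 1.45 m, the central angle is θ = 2 arccos(1 − 2y/D) = 4.25 rad. Then A = (D²/8)(θ − sin θ) = 2.322 m² and P = Dθ/2 = 4.038 m.
Hydraulic radius R = A/P = 2.322/4.038 = 0.575 m.
V = (1/n) R^(2/3) √S = (1/0.015) × 0.575^(2/3) × √0.026 = 7.433 m/s. Hydraulic depth D_h = A/T = 2.322/1.616 = 1.437 m.
Froude number Fr = V/√(g·D_h) = 7.433/√(9.81×1.437) = 1.98, which is greater than 1, so the flow is supercritical.

supercritical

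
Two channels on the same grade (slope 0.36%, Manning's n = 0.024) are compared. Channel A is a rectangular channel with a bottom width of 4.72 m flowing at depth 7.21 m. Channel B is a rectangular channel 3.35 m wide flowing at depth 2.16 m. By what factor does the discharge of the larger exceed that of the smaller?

Channel A: Flow area A = b·y = 4.72 × 7.21 = 34.03 m². Wetted perimeter P = b + 2y = 4.72 + 2×7.21 = 19.14 m. Hydraulic radius R = A/P = 34.03/19.14 = 1.778 m. Q_A = (1/0.024)·34.03·1.778^(2/3)·√0.0036 = 124.9 m³/s.
Channel B: Flow area A = b·y = 3.35 × 2.16 = 7.236 m². Wetted perimeter P = b + 2y = 3.35 + 2×2.16 = 7.67 m. Hydraulic radius R = A/P = 7.236/7.67 = 0.9434 m. Q_B = (1/0.024)·7.236·0.9434^(2/3)·√0.0036 = 17.4 m³/s.
The larger discharge is 124.9 m³/s and the smaller is 17.4 m³/s; the ratio is 7.18.

7.18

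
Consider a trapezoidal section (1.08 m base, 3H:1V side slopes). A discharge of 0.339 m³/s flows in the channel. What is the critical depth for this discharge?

y_c = 0.181 m

At critical depth, Q² T / (g A³) = 1, i.e. A³/T = Q²/g = 0.339²/9.81 = 0.01171.
Trying y = 0.212 m: A³/T = 0.02047 — too large.
Trying y = 0.181 m: A³/T = 0.0117 — close enough.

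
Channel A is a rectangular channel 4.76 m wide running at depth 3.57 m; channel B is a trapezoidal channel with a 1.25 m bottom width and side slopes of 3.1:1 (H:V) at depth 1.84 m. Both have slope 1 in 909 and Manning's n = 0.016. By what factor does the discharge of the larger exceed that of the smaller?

Channel A: Flow area A = b·y = 4.76 × 3.57 = 16.99 m². Wetted perimeter P = b + 2y = 4.76 + 2×3.57 = 11.9 m. Hydraulic radius R = A/P = 16.99/11.9 = 1.428 m. Q_A = (1/0.016)·16.99·1.428^(2/3)·√0.0011 = 44.67 m³/s.
Channel B: With bottom width b = 1.25 m and side slope z = 3.1: A = (b + zy)y = (1.25 + 3.1×1.84)×1.84 = 12.8 m²; P = b + 2y√(1+z²) = 1.25 + 2×1.84×3.257 = 13.24 m. Hydraulic radius R = A/P = 12.8/13.24 = 0.9666 m. Q_B = (1/0.016)·12.8·0.9666^(2/3)·√0.0011 = 25.93 m³/s.
The larger discharge is 44.67 m³/s and the smaller is 25.93 m³/s; the ratio is 1.72.

1.72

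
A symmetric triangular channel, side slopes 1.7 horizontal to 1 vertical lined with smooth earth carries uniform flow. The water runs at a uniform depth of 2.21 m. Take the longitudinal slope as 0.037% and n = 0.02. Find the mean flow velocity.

V = 0.931 m/s

For a triangular section with side slope z = 1.7: A = zy² = 1.7×2.21² = 8.303 m²; P = 2y√(1+z²) = 2×2.21×1.972 = 8.718 m.
Hydraulic radius R = A/P = 8.303/8.718 = 0.9524 m.
From Manning's equation, V = (1/n) R^(2/3) S^(1/2) = (1/0.02) × 0.9524^(2/3) × 0.00037^(1/2) = 0.931 m/s.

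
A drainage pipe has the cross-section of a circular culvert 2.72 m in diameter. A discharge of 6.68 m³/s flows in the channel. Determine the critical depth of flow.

At critical depth, Q² T / (g A³) = 1, i.e. A³/T = Q²/g = 6.68²/9.81 = 4.549.
Trying y = 0.95 m: A³/T = 2.276 — too small.
Trying y = 1.34 m: A³/T = 8.52 — too large.
Trying y = 1.14 m: A³/T = 4.59 — close enough.

y_c = 1.14 m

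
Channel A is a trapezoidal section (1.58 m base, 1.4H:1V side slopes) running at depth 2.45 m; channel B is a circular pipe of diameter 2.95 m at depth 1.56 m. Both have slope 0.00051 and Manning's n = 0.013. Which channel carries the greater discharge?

Channel A: With bottom width b = 1.58 m and side slope z = 1.4: A = (b + zy)y = (1.58 + 1.4×2.45)×2.45 = 12.27 m²; P = b + 2y√(1+z²) = 1.58 + 2×2.45×1.72 = 10.01 m. Hydraulic radius R = A/P = 12.27/10.01 = 1.226 m. Q_A = (1/0.013)·12.27·1.226^(2/3)·√0.00051 = 24.43 m³/s.
Channel B: For a circular section of diameter D = 2.95 m at depth y = 1.56 m, the central angle is θ = 2 arccos(1 − 2y/D) = 3.257 rad. Then A = (D²/8)(θ − sin θ) = 3.668 m² and P = Dθ/2 = 4.804 m. Hydraulic radius R = A/P = 3.668/4.804 = 0.7636 m. Q_B = (1/0.013)·3.668·0.7636^(2/3)·√0.00051 = 5.323 m³/s.
Q_A = 24.43 m³/s vs Q_B = 5.323 m³/s, so channel A carries more.

channel A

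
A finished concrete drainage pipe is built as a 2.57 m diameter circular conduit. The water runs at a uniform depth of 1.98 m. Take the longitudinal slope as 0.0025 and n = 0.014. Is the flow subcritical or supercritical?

subcritical

For a circular section of diameter D = 2.57 m at depth y = 1.98 m, the central angle is θ = 2 arccos(1 − 2y/D) = 4.285 rad. Then A = (D²/8)(θ − sin θ) = 4.289 m² and P = Dθ/2 = 5.506 m.
Hydraulic radius R = A/P = 4.289/5.506 = 0.7789 m.
V = (1/n) R^(2/3) √S = (1/0.014) × 0.7789^(2/3) × √0.0025 = 3.024 m/s. Hydraulic depth D_h = A/T = 4.289/2.162 = 1.984 m.
Froude number Fr = V/√(g·D_h) = 3.024/√(9.81×1.984) = 0.685, which is less than 1, so the flow is subcritical.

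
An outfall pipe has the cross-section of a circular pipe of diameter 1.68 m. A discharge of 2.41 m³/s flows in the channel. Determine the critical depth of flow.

y_c = 0.774 m

At critical depth, Q² T / (g A³) = 1, i.e. A³/T = Q²/g = 2.41²/9.81 = 0.5921.
Trying y = 0.591 m: A³/T = 0.2104 — too small.
Trying y = 0.984 m: A³/T = 1.483 — too large.
Trying y = 0.774 m: A³/T = 0.5928 — close enough.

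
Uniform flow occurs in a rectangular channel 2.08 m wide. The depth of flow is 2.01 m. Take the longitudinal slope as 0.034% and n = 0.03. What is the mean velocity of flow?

Flow area A = b·y = 2.08 × 2.01 = 4.181 m². Wetted perimeter P = b + 2y = 2.08 + 2×2.01 = 6.1 m.
Hydraulic radius R = A/P = 4.181/6.1 = 0.6854 m.
From Manning's equation, V = (1/n) R^(2/3) S^(1/2) = (1/0.03) × 0.6854^(2/3) × 0.00034^(1/2) = 0.478 m/s.

V = 0.478 m/s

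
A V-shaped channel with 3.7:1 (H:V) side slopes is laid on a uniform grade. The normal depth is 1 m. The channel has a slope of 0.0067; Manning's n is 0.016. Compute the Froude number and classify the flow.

For a triangular section with side slope z = 3.7: A = zy² = 3.7×1² = 3.7 m²; P = 2y√(1+z²) = 2×1×3.833 = 7.666 m.
Hydraulic radius R = A/P = 3.7/7.666 = 0.4827 m.
V = (1/n) R^(2/3) √S = (1/0.016) × 0.4827^(2/3) × √0.0067 = 3.148 m/s. Hydraulic depth D_h = A/T = 3.7/7.4 = 0.5 m.
Froude number Fr = V/√(g·D_h) = 3.148/√(9.81×0.5) = 1.42, which is greater than 1, so the flow is supercritical.

supercritical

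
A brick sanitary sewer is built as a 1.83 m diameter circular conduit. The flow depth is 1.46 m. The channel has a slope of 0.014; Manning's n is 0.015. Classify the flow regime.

For a circular section of diameter D = 1.83 m at depth y = 1.46 m, the central angle is θ = 2 arccos(1 − 2y/D) = 4.418 rad. Then A = (D²/8)(θ − sin θ) = 2.25 m² and P = Dθ/2 = 4.042 m.
Hydraulic radius R = A/P = 2.25/4.042 = 0.5566 m.
V = (1/n) R^(2/3) √S = (1/0.015) × 0.5566^(2/3) × √0.014 = 5.337 m/s. Hydraulic depth D_h = A/T = 2.25/1.47 = 1.531 m.
Froude number Fr = V/√(g·D_h) = 5.337/√(9.81×1.531) = 1.38, which is greater than 1, so the flow is supercritical.

supercritical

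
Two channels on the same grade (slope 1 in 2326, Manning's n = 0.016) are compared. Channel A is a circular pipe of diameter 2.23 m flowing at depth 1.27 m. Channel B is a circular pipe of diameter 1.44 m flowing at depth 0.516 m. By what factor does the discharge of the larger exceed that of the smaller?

7.23

Channel A: For a circular section of diameter D = 2.23 m at depth y = 1.27 m, the central angle is θ = 2 arccos(1 − 2y/D) = 3.421 rad. Then A = (D²/8)(θ − sin θ) = 2.297 m² and P = Dθ/2 = 3.814 m. Hydraulic radius R = A/P = 2.297/3.814 = 0.6024 m. Q_A = (1/0.016)·2.297·0.6024^(2/3)·√0.0004299 = 2.124 m³/s.
Channel B: For a circular section of diameter D = 1.44 m at depth y = 0.516 m, the central angle is θ = 2 arccos(1 − 2y/D) = 2.567 rad. Then A = (D²/8)(θ − sin θ) = 0.5245 m² and P = Dθ/2 = 1.848 m. Hydraulic radius R = A/P = 0.5245/1.848 = 0.2838 m. Q_B = (1/0.016)·0.5245·0.2838^(2/3)·√0.0004299 = 0.2935 m³/s.
The larger discharge is 2.124 m³/s and the smaller is 0.2935 m³/s; the ratio is 7.23.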